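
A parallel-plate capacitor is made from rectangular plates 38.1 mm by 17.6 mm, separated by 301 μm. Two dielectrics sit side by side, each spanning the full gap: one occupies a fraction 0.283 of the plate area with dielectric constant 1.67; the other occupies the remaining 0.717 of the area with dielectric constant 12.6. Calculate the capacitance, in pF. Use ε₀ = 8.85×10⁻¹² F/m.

187 pF

A = 38.1 × 17.6 mm² = 6.71×10⁻⁴ m².
Side-by-side slabs ⇒ two capacitors in parallel, each spanning the full gap.
C₁ = κ₁ε₀A₁/d = 1.67 × 8.85×10⁻¹² × 1.90×10⁻⁴ / 3.01×10⁻⁴ = 9.32×10⁻¹² F.
C₂ = κ₂ε₀A₂/d = 12.6 × 8.85×10⁻¹² × 4.81×10⁻⁴ / 3.01×10⁻⁴ = 1.78×10⁻¹⁰ F.
C = C₁ + C₂ = 1.87×10⁻¹⁰ F.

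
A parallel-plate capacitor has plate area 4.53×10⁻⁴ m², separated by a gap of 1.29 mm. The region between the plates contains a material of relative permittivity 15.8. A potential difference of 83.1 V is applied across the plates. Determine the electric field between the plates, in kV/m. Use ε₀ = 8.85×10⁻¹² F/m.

64.4 kV/m

E = V/d = 83.1 / 1.29×10⁻³ = 6.44×10⁴ V/m.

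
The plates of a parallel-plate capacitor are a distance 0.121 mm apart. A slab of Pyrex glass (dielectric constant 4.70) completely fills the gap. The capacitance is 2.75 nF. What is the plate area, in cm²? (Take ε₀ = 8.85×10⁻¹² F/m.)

A = Cd/(κε₀) = 2.75×10⁻⁹ × 1.21×10⁻⁴ / (4.70 × 8.85×10⁻¹²) = 8.00×10⁻³ m².

A ≈ 80.0 cm²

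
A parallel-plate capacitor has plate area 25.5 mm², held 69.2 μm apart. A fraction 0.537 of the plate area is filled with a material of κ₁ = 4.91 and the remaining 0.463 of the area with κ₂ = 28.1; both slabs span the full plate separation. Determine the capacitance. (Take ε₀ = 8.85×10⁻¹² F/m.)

51.0 pF

A = 25.5 mm² = 2.55×10⁻⁵ m².
Side-by-side slabs ⇒ two capacitors in parallel, each spanning the full gap.
C₁ = κ₁ε₀A₁/d = 4.91 × 8.85×10⁻¹² × 1.37×10⁻⁵ / 6.92×10⁻⁵ = 8.60×10⁻¹² F.
C₂ = κ₂ε₀A₂/d = 28.1 × 8.85×10⁻¹² × 1.18×10⁻⁵ / 6.92×10⁻⁵ = 4.24×10⁻¹¹ F.
C = C₁ + C₂ = 5.10×10⁻¹¹ F.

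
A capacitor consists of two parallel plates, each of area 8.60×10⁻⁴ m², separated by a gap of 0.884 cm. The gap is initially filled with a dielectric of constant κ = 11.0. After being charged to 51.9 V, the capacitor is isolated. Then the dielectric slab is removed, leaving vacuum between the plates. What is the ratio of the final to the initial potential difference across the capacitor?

Isolated ⇒ Q is held fixed.
C₂ = 0.0909 C₁ and V = Q/C, so V₂/V₁ = C₁/C₂ = 11.0.

V₂/V₁ ≈ 11.0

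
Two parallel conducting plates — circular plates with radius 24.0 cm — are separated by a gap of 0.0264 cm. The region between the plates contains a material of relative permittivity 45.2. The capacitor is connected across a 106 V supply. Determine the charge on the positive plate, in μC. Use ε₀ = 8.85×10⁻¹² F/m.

29.1 μC

A = π(24.0 cm)² = 0.181 m².
C = κε₀A/d = 45.2 × 8.85×10⁻¹² × 0.181 / 2.64×10⁻⁴ = 2.74×10⁻⁷ F.
Q = CV = 2.74×10⁻⁷ × 106 = 2.91×10⁻⁵ C.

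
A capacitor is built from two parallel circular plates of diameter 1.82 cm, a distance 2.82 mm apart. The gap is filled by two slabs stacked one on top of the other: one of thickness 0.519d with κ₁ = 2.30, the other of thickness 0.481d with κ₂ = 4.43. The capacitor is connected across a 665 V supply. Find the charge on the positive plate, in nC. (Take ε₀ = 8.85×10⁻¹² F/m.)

1.62 nC

A = π(1.82/2 cm)² = 2.60×10⁻⁴ m².
Stacked slabs ⇒ two capacitors in series, each with the full plate area.
C₁ = κ₁ε₀A/d₁ = 2.30 × 8.85×10⁻¹² × 2.60×10⁻⁴ / 1.46×10⁻³ = 3.62×10⁻¹² F.
C₂ = κ₂ε₀A/d₂ = 4.43 × 8.85×10⁻¹² × 2.60×10⁻⁴ / 1.36×10⁻³ = 7.52×10⁻¹² F.
C = (1/C₁ + 1/C₂)⁻¹ = 2.44×10⁻¹² F.
Q = CV = 2.44×10⁻¹² × 665 = 1.62×10⁻⁹ C.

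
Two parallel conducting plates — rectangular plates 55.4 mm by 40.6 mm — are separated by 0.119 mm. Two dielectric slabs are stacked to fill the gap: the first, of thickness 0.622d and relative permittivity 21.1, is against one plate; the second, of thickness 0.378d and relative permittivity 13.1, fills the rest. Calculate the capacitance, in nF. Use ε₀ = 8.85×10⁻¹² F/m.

C ≈ 2.87 nF

A = 55.4 × 40.6 mm² = 2.25×10⁻³ m².
Stacked slabs ⇒ two capacitors in series, each with the full plate area.
C₁ = κ₁ε₀A/d₁ = 21.1 × 8.85×10⁻¹² × 2.25×10⁻³ / 7.40×10⁻⁵ = 5.67×10⁻⁹ F.
C₂ = κ₂ε₀A/d₂ = 13.1 × 8.85×10⁻¹² × 2.25×10⁻³ / 4.50×10⁻⁵ = 5.80×10⁻⁹ F.
C = (1/C₁ + 1/C₂)⁻¹ = 2.87×10⁻⁹ F.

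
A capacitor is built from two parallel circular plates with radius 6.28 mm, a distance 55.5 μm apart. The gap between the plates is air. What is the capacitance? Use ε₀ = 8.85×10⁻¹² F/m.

C ≈ 19.8 pF

A = π(6.28 mm)² = 1.24×10⁻⁴ m².
C = ε₀A/d = 8.85×10⁻¹² × 1.24×10⁻⁴ / 5.55×10⁻⁵ = 1.98×10⁻¹¹ F.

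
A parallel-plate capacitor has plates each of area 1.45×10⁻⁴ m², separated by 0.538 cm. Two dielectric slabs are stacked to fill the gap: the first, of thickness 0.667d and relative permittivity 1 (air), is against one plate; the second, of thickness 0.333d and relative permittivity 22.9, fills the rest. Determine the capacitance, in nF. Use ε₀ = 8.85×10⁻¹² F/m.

3.50×10⁻⁴ nF

Stacked slabs ⇒ two capacitors in series, each with the full plate area.
C₁ = κ₁ε₀A/d₁ = 1.00 × 8.85×10⁻¹² × 1.45×10⁻⁴ / 3.59×10⁻³ = 3.58×10⁻¹³ F.
C₂ = κ₂ε₀A/d₂ = 22.9 × 8.85×10⁻¹² × 1.45×10⁻⁴ / 1.79×10⁻³ = 1.64×10⁻¹¹ F.
C = (1/C₁ + 1/C₂)⁻¹ = 3.50×10⁻¹³ F.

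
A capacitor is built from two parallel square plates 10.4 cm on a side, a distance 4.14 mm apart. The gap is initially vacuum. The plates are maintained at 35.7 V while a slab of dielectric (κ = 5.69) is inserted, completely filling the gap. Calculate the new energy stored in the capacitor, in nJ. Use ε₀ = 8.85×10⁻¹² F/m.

A = (10.4 cm)² = 1.08×10⁻² m².
Initially C₁ = ε₀A/d = 8.85×10⁻¹² × 1.08×10⁻² / 4.14×10⁻³ = 2.31×10⁻¹¹ F.
U₁ = 1.47×10⁻⁸ J.
Battery connected ⇒ V is held fixed. C₂ = 5.69 C₁ and U = ½CV², so U₂/U₁ = C₂/C₁ = 5.69.
U₂ = 5.69 × 1.47×10⁻⁸ = 8.38×10⁻⁸ J.

83.8 nJ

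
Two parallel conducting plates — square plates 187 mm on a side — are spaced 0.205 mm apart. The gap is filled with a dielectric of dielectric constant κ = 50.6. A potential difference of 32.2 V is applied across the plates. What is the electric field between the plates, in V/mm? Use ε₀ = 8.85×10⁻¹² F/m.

E ≈ 157 V/mm

E = V/d = 32.2 / 2.05×10⁻⁴ = 1.57×10⁵ V/m.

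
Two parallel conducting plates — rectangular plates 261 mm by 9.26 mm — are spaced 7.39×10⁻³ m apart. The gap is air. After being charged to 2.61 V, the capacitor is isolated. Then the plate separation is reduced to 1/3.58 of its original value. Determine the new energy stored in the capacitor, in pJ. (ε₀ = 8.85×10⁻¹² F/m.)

A = 261 × 9.26 mm² = 2.42×10⁻³ m².
Initially C₁ = ε₀A/d = 8.85×10⁻¹² × 2.42×10⁻³ / 7.39×10⁻³ = 2.89×10⁻¹² F.
U₁ = 9.86×10⁻¹² J.
Isolated ⇒ Q is held fixed. C₂ = 3.58 C₁ and U = Q²/(2C), so U₂/U₁ = C₁/C₂ = 0.279.
U₂ = 0.279 × 9.86×10⁻¹² = 2.75×10⁻¹² J.

2.75 pJ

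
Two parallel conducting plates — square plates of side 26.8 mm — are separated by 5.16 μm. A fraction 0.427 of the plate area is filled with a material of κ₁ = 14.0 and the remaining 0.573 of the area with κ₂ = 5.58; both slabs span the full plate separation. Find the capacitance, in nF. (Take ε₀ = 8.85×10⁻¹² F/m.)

A = (26.8 mm)² = 7.18×10⁻⁴ m².
Side-by-side slabs ⇒ two capacitors in parallel, each spanning the full gap.
C₁ = κ₁ε₀A₁/d = 14.0 × 8.85×10⁻¹² × 3.07×10⁻⁴ / 5.16×10⁻⁶ = 7.36×10⁻⁹ F.
C₂ = κ₂ε₀A₂/d = 5.58 × 8.85×10⁻¹² × 4.12×10⁻⁴ / 5.16×10⁻⁶ = 3.94×10⁻⁹ F.
C = C₁ + C₂ = 1.13×10⁻⁸ F.

C ≈ 11.3 nF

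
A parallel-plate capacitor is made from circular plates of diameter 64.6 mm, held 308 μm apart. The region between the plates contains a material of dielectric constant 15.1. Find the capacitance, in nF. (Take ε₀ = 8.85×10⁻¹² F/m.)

A = π(64.6/2 mm)² = 3.28×10⁻³ m².
C = κε₀A/d = 15.1 × 8.85×10⁻¹² × 3.28×10⁻³ / 3.08×10⁻⁴ = 1.42×10⁻⁹ F.

C ≈ 1.42 nF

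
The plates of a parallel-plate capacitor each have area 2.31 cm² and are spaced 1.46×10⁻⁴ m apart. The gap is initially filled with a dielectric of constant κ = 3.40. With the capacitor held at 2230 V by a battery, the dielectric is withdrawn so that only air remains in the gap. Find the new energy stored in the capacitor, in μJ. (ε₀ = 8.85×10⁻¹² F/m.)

U ≈ 34.8 μJ

A = 2.31 cm² = 2.31×10⁻⁴ m².
Initially C₁ = κε₀A/d = 3.40 × 8.85×10⁻¹² × 2.31×10⁻⁴ / 1.46×10⁻⁴ = 4.76×10⁻¹¹ F.
U₁ = 1.18×10⁻⁴ J.
Battery connected ⇒ V is held fixed. C₂ = 0.294 C₁ and U = ½CV², so U₂/U₁ = C₂/C₁ = 0.294.
U₂ = 0.294 × 1.18×10⁻⁴ = 3.48×10⁻⁵ J.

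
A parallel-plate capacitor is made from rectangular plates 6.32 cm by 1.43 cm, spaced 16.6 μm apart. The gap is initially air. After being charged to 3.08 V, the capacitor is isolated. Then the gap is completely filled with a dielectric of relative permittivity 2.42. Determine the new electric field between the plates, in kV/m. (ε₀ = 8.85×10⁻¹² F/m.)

E ≈ 76.7 kV/m

A = 6.32 × 1.43 cm² = 9.04×10⁻⁴ m².
Initially C₁ = ε₀A/d = 8.85×10⁻¹² × 9.04×10⁻⁴ / 1.66×10⁻⁵ = 4.82×10⁻¹⁰ F.
E₁ = 1.86×10⁵ V/m.
Isolated ⇒ Q is held fixed. V₂ = Q/C₂ = V₁/2.42; E = V/d, so E₂/E₁ = (V₂/V₁)(d₁/d₂) = 0.413.
E₂ = 0.413 × 1.86×10⁵ = 7.67×10⁴ V/m.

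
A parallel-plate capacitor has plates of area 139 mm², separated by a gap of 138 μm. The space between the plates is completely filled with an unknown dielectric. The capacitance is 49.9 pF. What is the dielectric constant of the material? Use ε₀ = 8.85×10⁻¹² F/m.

5.60

A = 139 mm² = 1.39×10⁻⁴ m².
κ = Cd/(ε₀A) = 4.99×10⁻¹¹ × 1.38×10⁻⁴ / (8.85×10⁻¹² × 1.39×10⁻⁴) = 5.60.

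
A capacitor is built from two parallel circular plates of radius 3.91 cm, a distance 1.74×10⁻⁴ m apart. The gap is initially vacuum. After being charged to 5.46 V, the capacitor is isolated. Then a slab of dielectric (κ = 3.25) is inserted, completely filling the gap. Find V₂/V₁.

0.308

Isolated ⇒ Q is held fixed.
C₂ = 3.25 C₁ and V = Q/C, so V₂/V₁ = C₁/C₂ = 0.308.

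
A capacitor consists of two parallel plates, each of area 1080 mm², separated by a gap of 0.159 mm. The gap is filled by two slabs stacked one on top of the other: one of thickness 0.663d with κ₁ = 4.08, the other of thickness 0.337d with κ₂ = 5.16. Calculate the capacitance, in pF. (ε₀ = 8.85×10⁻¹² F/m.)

A = 1080 mm² = 1.08×10⁻³ m².
Stacked slabs ⇒ two capacitors in series, each with the full plate area.
C₁ = κ₁ε₀A/d₁ = 4.08 × 8.85×10⁻¹² × 1.08×10⁻³ / 1.05×10⁻⁴ = 3.70×10⁻¹⁰ F.
C₂ = κ₂ε₀A/d₂ = 5.16 × 8.85×10⁻¹² × 1.08×10⁻³ / 5.36×10⁻⁵ = 9.20×10⁻¹⁰ F.
C = (1/C₁ + 1/C₂)⁻¹ = 2.64×10⁻¹⁰ F.

C ≈ 264 pF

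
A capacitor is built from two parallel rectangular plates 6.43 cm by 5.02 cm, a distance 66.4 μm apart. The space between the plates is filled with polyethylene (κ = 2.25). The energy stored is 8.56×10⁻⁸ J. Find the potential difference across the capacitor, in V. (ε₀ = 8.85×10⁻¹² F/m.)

A = 6.43 × 5.02 cm² = 3.23×10⁻³ m².
C = κε₀A/d = 2.25 × 8.85×10⁻¹² × 3.23×10⁻³ / 6.64×10⁻⁵ = 9.68×10⁻¹⁰ F.
V = √(2U/C) = √(2 × 8.56×10⁻⁸ / 9.68×10⁻¹⁰) = 13.3 V.

V ≈ 13.3 V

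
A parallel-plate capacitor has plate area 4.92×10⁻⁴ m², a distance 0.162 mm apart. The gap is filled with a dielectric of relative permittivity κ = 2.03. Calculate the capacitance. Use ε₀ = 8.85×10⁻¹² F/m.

C ≈ 54.6 pF

C = κε₀A/d = 2.03 × 8.85×10⁻¹² × 4.92×10⁻⁴ / 1.62×10⁻⁴ = 5.46×10⁻¹¹ F.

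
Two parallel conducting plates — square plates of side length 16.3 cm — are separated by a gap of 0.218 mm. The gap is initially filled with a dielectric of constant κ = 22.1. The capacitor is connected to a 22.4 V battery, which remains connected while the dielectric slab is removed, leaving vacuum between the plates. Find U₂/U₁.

U₂/U₁ ≈ 0.0452

Battery connected ⇒ V is held fixed.
C₂ = 0.0452 C₁ and U = ½CV², so U₂/U₁ = C₂/C₁ = 0.0452.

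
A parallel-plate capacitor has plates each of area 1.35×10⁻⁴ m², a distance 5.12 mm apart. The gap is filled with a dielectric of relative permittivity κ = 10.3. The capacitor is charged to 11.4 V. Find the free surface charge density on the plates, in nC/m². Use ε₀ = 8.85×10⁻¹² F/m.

σ ≈ 203 nC/m²

C = κε₀A/d = 10.3 × 8.85×10⁻¹² × 1.35×10⁻⁴ / 5.12×10⁻³ = 2.40×10⁻¹² F.
σ = Q/A = CV/A = 2.40×10⁻¹² × 11.4 / 1.35×10⁻⁴ = 2.03×10⁻⁷ C/m².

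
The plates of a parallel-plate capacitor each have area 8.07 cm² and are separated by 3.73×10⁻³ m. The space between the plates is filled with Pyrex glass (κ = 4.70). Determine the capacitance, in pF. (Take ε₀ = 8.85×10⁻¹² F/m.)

A = 8.07 cm² = 8.07×10⁻⁴ m².
C = κε₀A/d = 4.70 × 8.85×10⁻¹² × 8.07×10⁻⁴ / 3.73×10⁻³ = 9.00×10⁻¹² F.

C ≈ 9.00 pF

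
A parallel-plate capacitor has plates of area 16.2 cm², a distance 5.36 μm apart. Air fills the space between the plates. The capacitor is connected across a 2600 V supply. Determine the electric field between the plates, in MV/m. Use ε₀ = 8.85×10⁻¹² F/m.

485 MV/m

E = V/d = 2600 / 5.36×10⁻⁶ = 4.85×10⁸ V/m.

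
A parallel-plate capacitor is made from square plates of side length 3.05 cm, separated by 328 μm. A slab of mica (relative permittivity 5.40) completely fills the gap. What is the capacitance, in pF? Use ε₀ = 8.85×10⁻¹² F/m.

136 pF

A = (3.05 cm)² = 9.30×10⁻⁴ m².
C = κε₀A/d = 5.40 × 8.85×10⁻¹² × 9.30×10⁻⁴ / 3.28×10⁻⁴ = 1.36×10⁻¹⁰ F.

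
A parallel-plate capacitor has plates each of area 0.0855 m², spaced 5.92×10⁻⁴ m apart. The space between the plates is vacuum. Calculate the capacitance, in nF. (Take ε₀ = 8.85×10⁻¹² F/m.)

C = ε₀A/d = 8.85×10⁻¹² × 8.55×10⁻² / 5.92×10⁻⁴ = 1.28×10⁻⁹ F.

C ≈ 1.28 nF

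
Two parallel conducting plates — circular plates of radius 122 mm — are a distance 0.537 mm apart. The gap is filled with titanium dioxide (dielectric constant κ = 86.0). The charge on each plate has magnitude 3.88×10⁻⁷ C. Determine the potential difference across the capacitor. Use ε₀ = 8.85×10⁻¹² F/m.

A = π(122 mm)² = 4.68×10⁻² m².
C = κε₀A/d = 86.0 × 8.85×10⁻¹² × 4.68×10⁻² / 5.37×10⁻⁴ = 6.63×10⁻⁸ F.
V = Q/C = 3.88×10⁻⁷ / 6.63×10⁻⁸ = 5.85 V.

V ≈ 5.85 V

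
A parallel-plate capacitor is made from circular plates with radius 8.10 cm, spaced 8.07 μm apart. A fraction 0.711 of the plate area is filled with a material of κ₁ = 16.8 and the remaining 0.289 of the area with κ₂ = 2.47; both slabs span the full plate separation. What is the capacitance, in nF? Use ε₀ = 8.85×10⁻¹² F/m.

C ≈ 286 nF

A = π(8.10 cm)² = 2.06×10⁻² m².
Side-by-side slabs ⇒ two capacitors in parallel, each spanning the full gap.
C₁ = κ₁ε₀A₁/d = 16.8 × 8.85×10⁻¹² × 1.47×10⁻² / 8.07×10⁻⁶ = 2.70×10⁻⁷ F.
C₂ = κ₂ε₀A₂/d = 2.47 × 8.85×10⁻¹² × 5.96×10⁻³ / 8.07×10⁻⁶ = 1.61×10⁻⁸ F.
C = C₁ + C₂ = 2.86×10⁻⁷ F.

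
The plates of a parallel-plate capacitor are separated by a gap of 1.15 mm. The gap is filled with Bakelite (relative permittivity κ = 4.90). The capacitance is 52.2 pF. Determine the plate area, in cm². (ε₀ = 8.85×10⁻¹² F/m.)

A = Cd/(κε₀) = 5.22×10⁻¹¹ × 1.15×10⁻³ / (4.90 × 8.85×10⁻¹²) = 1.38×10⁻³ m².

13.8 cm²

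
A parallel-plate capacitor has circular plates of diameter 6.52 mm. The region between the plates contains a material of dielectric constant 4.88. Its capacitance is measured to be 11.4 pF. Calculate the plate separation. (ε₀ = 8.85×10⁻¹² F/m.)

A = π(6.52/2 mm)² = 3.34×10⁻⁵ m².
d = κε₀A/C = 4.88 × 8.85×10⁻¹² × 3.34×10⁻⁵ / 1.14×10⁻¹¹ = 1.26×10⁻⁴ m.

126 μm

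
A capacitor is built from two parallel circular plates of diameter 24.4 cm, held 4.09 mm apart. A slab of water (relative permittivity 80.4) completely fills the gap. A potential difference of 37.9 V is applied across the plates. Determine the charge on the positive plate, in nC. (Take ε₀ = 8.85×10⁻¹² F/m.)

308 nC

A = π(24.4/2 cm)² = 4.68×10⁻² m².
C = κε₀A/d = 80.4 × 8.85×10⁻¹² × 4.68×10⁻² / 4.09×10⁻³ = 8.13×10⁻⁹ F.
Q = CV = 8.13×10⁻⁹ × 37.9 = 3.08×10⁻⁷ C.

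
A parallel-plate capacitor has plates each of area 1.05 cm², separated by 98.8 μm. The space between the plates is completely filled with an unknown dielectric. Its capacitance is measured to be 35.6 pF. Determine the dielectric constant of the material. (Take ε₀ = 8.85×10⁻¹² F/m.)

3.79

A = 1.05 cm² = 1.05×10⁻⁴ m².
κ = Cd/(ε₀A) = 3.56×10⁻¹¹ × 9.88×10⁻⁵ / (8.85×10⁻¹² × 1.05×10⁻⁴) = 3.79.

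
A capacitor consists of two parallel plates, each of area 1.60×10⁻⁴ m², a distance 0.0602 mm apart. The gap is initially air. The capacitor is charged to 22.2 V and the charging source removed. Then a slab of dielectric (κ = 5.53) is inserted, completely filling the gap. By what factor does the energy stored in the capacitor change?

Isolated ⇒ Q is held fixed.
C₂ = 5.53 C₁ and U = Q²/(2C), so U₂/U₁ = C₁/C₂ = 0.181.

0.181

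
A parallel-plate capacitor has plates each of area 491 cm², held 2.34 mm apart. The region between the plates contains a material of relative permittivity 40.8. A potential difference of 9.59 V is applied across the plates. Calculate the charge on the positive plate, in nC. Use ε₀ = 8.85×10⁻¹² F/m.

A = 491 cm² = 4.91×10⁻² m².
C = κε₀A/d = 40.8 × 8.85×10⁻¹² × 4.91×10⁻² / 2.34×10⁻³ = 7.58×10⁻⁹ F.
Q = CV = 7.58×10⁻⁹ × 9.59 = 7.27×10⁻⁸ C.

Q ≈ 72.7 nC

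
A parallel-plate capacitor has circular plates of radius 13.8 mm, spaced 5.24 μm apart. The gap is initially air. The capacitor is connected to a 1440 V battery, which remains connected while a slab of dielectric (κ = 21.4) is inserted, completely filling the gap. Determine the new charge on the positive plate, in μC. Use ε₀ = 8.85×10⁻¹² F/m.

31.1 μC

A = π(13.8 mm)² = 5.98×10⁻⁴ m².
Initially C₁ = ε₀A/d = 8.85×10⁻¹² × 5.98×10⁻⁴ / 5.24×10⁻⁶ = 1.01×10⁻⁹ F.
Q₁ = 1.46×10⁻⁶ C.
Battery connected ⇒ V is held fixed. C₂ = 21.4 C₁ and Q = CV, so Q₂/Q₁ = C₂/C₁ = 21.4.
Q₂ = 21.4 × 1.46×10⁻⁶ = 3.11×10⁻⁵ C.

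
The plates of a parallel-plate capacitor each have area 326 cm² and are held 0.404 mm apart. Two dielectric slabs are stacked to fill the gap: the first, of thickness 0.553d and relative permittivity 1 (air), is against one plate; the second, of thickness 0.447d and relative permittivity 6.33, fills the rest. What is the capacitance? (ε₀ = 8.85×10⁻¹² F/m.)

A = 326 cm² = 3.26×10⁻² m².
Stacked slabs ⇒ two capacitors in series, each with the full plate area.
C₁ = κ₁ε₀A/d₁ = 1.00 × 8.85×10⁻¹² × 3.26×10⁻² / 2.23×10⁻⁴ = 1.29×10⁻⁹ F.
C₂ = κ₂ε₀A/d₂ = 6.33 × 8.85×10⁻¹² × 3.26×10⁻² / 1.81×10⁻⁴ = 1.01×10⁻⁸ F.
C = (1/C₁ + 1/C₂)⁻¹ = 1.15×10⁻⁹ F.

1.15 nF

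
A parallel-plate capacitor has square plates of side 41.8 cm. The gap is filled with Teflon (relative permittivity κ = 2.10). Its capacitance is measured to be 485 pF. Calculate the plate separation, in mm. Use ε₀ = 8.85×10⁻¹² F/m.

A = (41.8 cm)² = 0.175 m².
d = κε₀A/C = 2.10 × 8.85×10⁻¹² × 0.175 / 4.85×10⁻¹⁰ = 6.70×10⁻³ m.

d ≈ 6.70 mm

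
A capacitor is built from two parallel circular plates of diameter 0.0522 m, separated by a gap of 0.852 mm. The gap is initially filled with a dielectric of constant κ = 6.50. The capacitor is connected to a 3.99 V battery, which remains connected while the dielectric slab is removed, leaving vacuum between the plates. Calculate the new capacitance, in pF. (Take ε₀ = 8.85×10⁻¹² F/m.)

C ≈ 22.2 pF

A = π(0.0522/2 m)² = 2.14×10⁻³ m².
Initially C₁ = κε₀A/d = 6.50 × 8.85×10⁻¹² × 2.14×10⁻³ / 8.52×10⁻⁴ = 1.44×10⁻¹⁰ F.
C = κε₀A/d scales with κ, so C₂/C₁ = 1/κ = 1/6.50 = 0.154.
C₂ = 0.154 × 1.44×10⁻¹⁰ = 2.22×10⁻¹¹ F.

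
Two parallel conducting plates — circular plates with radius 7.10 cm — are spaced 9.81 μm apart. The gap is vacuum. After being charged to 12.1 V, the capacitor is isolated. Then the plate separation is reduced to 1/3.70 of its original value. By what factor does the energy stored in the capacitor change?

Isolated ⇒ Q is held fixed.
C₂ = 3.70 C₁ and U = Q²/(2C), so U₂/U₁ = C₁/C₂ = 0.270.

0.270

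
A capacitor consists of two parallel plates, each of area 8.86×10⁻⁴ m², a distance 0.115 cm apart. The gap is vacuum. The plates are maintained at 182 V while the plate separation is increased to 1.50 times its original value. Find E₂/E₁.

E₂/E₁ ≈ 0.667

Battery connected ⇒ V is held fixed.
E = V/d, so E₂/E₁ = d₁/d₂ = 0.667.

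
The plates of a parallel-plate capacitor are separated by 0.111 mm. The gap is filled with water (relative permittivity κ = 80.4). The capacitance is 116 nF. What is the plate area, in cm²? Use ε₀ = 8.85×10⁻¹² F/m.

181 cm²

A = Cd/(κε₀) = 1.16×10⁻⁷ × 1.11×10⁻⁴ / (80.4 × 8.85×10⁻¹²) = 1.81×10⁻² m².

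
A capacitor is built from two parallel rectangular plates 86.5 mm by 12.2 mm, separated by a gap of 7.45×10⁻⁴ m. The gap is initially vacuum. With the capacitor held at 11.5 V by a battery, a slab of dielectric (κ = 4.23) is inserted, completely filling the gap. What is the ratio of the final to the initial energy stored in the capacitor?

Battery connected ⇒ V is held fixed.
C₂ = 4.23 C₁ and U = ½CV², so U₂/U₁ = C₂/C₁ = 4.23.

4.23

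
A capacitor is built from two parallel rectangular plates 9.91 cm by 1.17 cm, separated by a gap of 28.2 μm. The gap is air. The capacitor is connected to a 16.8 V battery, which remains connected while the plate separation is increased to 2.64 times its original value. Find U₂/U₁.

Battery connected ⇒ V is held fixed.
C₂ = 0.379 C₁ and U = ½CV², so U₂/U₁ = C₂/C₁ = 0.379.

0.379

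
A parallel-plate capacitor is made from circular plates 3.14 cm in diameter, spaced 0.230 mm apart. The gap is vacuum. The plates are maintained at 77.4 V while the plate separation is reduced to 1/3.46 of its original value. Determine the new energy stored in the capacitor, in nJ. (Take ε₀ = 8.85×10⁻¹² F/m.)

A = π(3.14/2 cm)² = 7.74×10⁻⁴ m².
Initially C₁ = ε₀A/d = 8.85×10⁻¹² × 7.74×10⁻⁴ / 2.30×10⁻⁴ = 2.98×10⁻¹¹ F.
U₁ = 8.93×10⁻⁸ J.
Battery connected ⇒ V is held fixed. C₂ = 3.46 C₁ and U = ½CV², so U₂/U₁ = C₂/C₁ = 3.46.
U₂ = 3.46 × 8.93×10⁻⁸ = 3.09×10⁻⁷ J.

U ≈ 309 nJ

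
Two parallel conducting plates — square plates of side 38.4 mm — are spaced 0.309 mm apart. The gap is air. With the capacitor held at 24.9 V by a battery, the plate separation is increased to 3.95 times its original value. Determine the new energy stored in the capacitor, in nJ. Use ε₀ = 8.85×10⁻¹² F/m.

U ≈ 3.31 nJ

A = (38.4 mm)² = 1.47×10⁻³ m².
Initially C₁ = ε₀A/d = 8.85×10⁻¹² × 1.47×10⁻³ / 3.09×10⁻⁴ = 4.22×10⁻¹¹ F.
U₁ = 1.31×10⁻⁸ J.
Battery connected ⇒ V is held fixed. C₂ = 0.253 C₁ and U = ½CV², so U₂/U₁ = C₂/C₁ = 0.253.
U₂ = 0.253 × 1.31×10⁻⁸ = 3.31×10⁻⁹ J.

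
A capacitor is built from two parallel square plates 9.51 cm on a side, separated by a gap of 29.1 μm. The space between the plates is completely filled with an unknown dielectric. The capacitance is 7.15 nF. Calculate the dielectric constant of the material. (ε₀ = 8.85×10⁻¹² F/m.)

A = (9.51 cm)² = 9.04×10⁻³ m².
κ = Cd/(ε₀A) = 7.15×10⁻⁹ × 2.91×10⁻⁵ / (8.85×10⁻¹² × 9.04×10⁻³) = 2.60.

2.60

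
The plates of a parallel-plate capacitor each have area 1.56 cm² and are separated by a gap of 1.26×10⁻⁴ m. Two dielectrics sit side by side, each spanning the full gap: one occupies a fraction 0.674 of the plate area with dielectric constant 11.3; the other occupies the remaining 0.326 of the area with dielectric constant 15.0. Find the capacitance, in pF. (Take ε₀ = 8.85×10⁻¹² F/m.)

C ≈ 137 pF

A = 1.56 cm² = 1.56×10⁻⁴ m².
Side-by-side slabs ⇒ two capacitors in parallel, each spanning the full gap.
C₁ = κ₁ε₀A₁/d = 11.3 × 8.85×10⁻¹² × 1.05×10⁻⁴ / 1.26×10⁻⁴ = 8.35×10⁻¹¹ F.
C₂ = κ₂ε₀A₂/d = 15.0 × 8.85×10⁻¹² × 5.09×10⁻⁵ / 1.26×10⁻⁴ = 5.36×10⁻¹¹ F.
C = C₁ + C₂ = 1.37×10⁻¹⁰ F.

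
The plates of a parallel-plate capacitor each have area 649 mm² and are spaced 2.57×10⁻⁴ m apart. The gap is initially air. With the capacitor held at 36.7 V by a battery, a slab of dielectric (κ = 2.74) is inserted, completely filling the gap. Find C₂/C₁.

2.74

C = κε₀A/d scales with κ, so C₂/C₁ = κ = 2.74.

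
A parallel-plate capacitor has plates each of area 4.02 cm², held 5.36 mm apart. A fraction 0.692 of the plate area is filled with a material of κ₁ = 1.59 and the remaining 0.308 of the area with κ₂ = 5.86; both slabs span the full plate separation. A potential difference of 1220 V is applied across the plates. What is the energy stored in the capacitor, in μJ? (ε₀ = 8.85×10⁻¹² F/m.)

U ≈ 1.44 μJ

A = 4.02 cm² = 4.02×10⁻⁴ m².
Side-by-side slabs ⇒ two capacitors in parallel, each spanning the full gap.
C₁ = κ₁ε₀A₁/d = 1.59 × 8.85×10⁻¹² × 2.78×10⁻⁴ / 5.36×10⁻³ = 7.30×10⁻¹³ F.
C₂ = κ₂ε₀A₂/d = 5.86 × 8.85×10⁻¹² × 1.24×10⁻⁴ / 5.36×10⁻³ = 1.20×10⁻¹² F.
C = C₁ + C₂ = 1.93×10⁻¹² F.
U = ½CV² = ½ × 1.93×10⁻¹² × (1220)² = 1.44×10⁻⁶ J.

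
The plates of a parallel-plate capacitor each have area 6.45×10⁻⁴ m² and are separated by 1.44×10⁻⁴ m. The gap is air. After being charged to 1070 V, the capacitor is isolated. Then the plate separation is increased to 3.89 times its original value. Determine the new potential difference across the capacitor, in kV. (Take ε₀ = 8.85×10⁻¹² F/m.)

4.16 kV

Initially C₁ = ε₀A/d = 8.85×10⁻¹² × 6.45×10⁻⁴ / 1.44×10⁻⁴ = 3.96×10⁻¹¹ F.
V₁ = 1.07×10³ V.
Isolated ⇒ Q is held fixed. C₂ = 0.257 C₁ and V = Q/C, so V₂/V₁ = C₁/C₂ = 3.89.
V₂ = 3.89 × 1.07×10³ = 4.16×10³ V.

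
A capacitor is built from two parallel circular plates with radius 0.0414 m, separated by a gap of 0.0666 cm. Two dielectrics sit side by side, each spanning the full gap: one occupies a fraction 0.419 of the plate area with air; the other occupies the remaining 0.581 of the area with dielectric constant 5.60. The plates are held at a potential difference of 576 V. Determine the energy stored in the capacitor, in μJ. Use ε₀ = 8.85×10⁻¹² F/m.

A = π(0.0414 m)² = 5.38×10⁻³ m².
Side-by-side slabs ⇒ two capacitors in parallel, each spanning the full gap.
C₁ = κ₁ε₀A₁/d = 1.00 × 8.85×10⁻¹² × 2.26×10⁻³ / 6.66×10⁻⁴ = 3.00×10⁻¹¹ F.
C₂ = κ₂ε₀A₂/d = 5.60 × 8.85×10⁻¹² × 3.13×10⁻³ / 6.66×10⁻⁴ = 2.33×10⁻¹⁰ F.
C = C₁ + C₂ = 2.63×10⁻¹⁰ F.
U = ½CV² = ½ × 2.63×10⁻¹⁰ × (576)² = 4.36×10⁻⁵ J.

U ≈ 43.6 μJ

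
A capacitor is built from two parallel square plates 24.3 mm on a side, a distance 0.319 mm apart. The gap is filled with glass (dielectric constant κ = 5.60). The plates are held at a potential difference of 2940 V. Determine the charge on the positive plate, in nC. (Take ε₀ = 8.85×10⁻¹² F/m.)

Q ≈ 270 nC

A = (24.3 mm)² = 5.90×10⁻⁴ m².
C = κε₀A/d = 5.60 × 8.85×10⁻¹² × 5.90×10⁻⁴ / 3.19×10⁻⁴ = 9.17×10⁻¹¹ F.
Q = CV = 9.17×10⁻¹¹ × 2940 = 2.70×10⁻⁷ C.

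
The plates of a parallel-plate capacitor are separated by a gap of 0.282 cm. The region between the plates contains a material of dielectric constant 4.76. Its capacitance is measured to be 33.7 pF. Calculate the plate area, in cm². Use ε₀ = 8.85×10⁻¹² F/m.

A = Cd/(κε₀) = 3.37×10⁻¹¹ × 2.82×10⁻³ / (4.76 × 8.85×10⁻¹²) = 2.26×10⁻³ m².

A ≈ 22.6 cm²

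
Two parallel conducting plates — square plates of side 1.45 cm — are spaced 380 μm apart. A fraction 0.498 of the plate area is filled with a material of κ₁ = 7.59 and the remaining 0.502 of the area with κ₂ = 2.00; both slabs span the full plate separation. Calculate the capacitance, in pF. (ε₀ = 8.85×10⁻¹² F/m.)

A = (1.45 cm)² = 2.10×10⁻⁴ m².
Side-by-side slabs ⇒ two capacitors in parallel, each spanning the full gap.
C₁ = κ₁ε₀A₁/d = 7.59 × 8.85×10⁻¹² × 1.05×10⁻⁴ / 3.80×10⁻⁴ = 1.85×10⁻¹¹ F.
C₂ = κ₂ε₀A₂/d = 2.00 × 8.85×10⁻¹² × 1.06×10⁻⁴ / 3.80×10⁻⁴ = 4.92×10⁻¹² F.
C = C₁ + C₂ = 2.34×10⁻¹¹ F.

C ≈ 23.4 pF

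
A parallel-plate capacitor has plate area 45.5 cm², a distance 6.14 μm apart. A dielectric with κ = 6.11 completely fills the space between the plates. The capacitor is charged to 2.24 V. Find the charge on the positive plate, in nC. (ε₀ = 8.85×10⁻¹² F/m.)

89.8 nC

A = 45.5 cm² = 4.55×10⁻³ m².
C = κε₀A/d = 6.11 × 8.85×10⁻¹² × 4.55×10⁻³ / 6.14×10⁻⁶ = 4.01×10⁻⁸ F.
Q = CV = 4.01×10⁻⁸ × 2.24 = 8.98×10⁻⁸ C.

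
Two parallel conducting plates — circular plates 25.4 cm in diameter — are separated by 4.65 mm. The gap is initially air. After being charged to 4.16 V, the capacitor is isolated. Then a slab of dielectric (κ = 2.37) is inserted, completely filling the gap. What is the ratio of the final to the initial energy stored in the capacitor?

Isolated ⇒ Q is held fixed.
C₂ = 2.37 C₁ and U = Q²/(2C), so U₂/U₁ = C₁/C₂ = 0.422.

0.422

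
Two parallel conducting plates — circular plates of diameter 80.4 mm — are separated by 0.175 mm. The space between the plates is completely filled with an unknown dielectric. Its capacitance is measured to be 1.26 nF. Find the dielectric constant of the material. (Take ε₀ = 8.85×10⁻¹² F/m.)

κ ≈ 4.91

A = π(80.4/2 mm)² = 5.08×10⁻³ m².
κ = Cd/(ε₀A) = 1.26×10⁻⁹ × 1.75×10⁻⁴ / (8.85×10⁻¹² × 5.08×10⁻³) = 4.91.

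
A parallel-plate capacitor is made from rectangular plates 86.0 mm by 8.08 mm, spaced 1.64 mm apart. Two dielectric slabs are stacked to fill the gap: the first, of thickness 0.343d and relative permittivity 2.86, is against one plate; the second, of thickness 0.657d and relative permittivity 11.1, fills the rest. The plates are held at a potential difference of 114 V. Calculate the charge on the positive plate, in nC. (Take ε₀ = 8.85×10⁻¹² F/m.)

Q ≈ 2.39 nC

A = 86.0 × 8.08 mm² = 6.95×10⁻⁴ m².
Stacked slabs ⇒ two capacitors in series, each with the full plate area.
C₁ = κ₁ε₀A/d₁ = 2.86 × 8.85×10⁻¹² × 6.95×10⁻⁴ / 5.63×10⁻⁴ = 3.13×10⁻¹¹ F.
C₂ = κ₂ε₀A/d₂ = 11.1 × 8.85×10⁻¹² × 6.95×10⁻⁴ / 1.08×10⁻³ = 6.34×10⁻¹¹ F.
C = (1/C₁ + 1/C₂)⁻¹ = 2.09×10⁻¹¹ F.
Q = CV = 2.09×10⁻¹¹ × 114 = 2.39×10⁻⁹ C.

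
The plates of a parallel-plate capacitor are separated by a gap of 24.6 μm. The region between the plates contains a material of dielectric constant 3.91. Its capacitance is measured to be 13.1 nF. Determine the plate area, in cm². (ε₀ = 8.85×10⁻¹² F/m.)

A = Cd/(κε₀) = 1.31×10⁻⁸ × 2.46×10⁻⁵ / (3.91 × 8.85×10⁻¹²) = 9.31×10⁻³ m².

93.1 cm²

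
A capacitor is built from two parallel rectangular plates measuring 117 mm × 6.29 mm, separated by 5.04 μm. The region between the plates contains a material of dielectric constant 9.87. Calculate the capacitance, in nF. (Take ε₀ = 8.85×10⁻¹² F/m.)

A = 117 × 6.29 mm² = 7.36×10⁻⁴ m².
C = κε₀A/d = 9.87 × 8.85×10⁻¹² × 7.36×10⁻⁴ / 5.04×10⁻⁶ = 1.28×10⁻⁸ F.

C ≈ 12.8 nF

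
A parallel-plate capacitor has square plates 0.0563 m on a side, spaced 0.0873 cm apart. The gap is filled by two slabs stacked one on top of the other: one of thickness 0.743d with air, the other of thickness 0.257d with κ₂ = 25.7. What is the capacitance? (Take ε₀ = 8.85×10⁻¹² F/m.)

A = (0.0563 m)² = 3.17×10⁻³ m².
Stacked slabs ⇒ two capacitors in series, each with the full plate area.
C₁ = κ₁ε₀A/d₁ = 1.00 × 8.85×10⁻¹² × 3.17×10⁻³ / 6.49×10⁻⁴ = 4.32×10⁻¹¹ F.
C₂ = κ₂ε₀A/d₂ = 25.7 × 8.85×10⁻¹² × 3.17×10⁻³ / 2.24×10⁻⁴ = 3.21×10⁻⁹ F.
C = (1/C₁ + 1/C₂)⁻¹ = 4.27×10⁻¹¹ F.

42.7 pF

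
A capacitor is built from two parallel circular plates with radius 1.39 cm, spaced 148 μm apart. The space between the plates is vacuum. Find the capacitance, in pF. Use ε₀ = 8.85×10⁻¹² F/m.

A = π(1.39 cm)² = 6.07×10⁻⁴ m².
C = ε₀A/d = 8.85×10⁻¹² × 6.07×10⁻⁴ / 1.48×10⁻⁴ = 3.63×10⁻¹¹ F.

C ≈ 36.3 pF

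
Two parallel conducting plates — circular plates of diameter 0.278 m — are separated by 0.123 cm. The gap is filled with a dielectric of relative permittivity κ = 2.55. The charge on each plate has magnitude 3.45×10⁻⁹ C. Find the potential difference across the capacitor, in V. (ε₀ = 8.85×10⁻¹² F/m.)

V ≈ 3.10 V

A = π(0.278/2 m)² = 6.07×10⁻² m².
C = κε₀A/d = 2.55 × 8.85×10⁻¹² × 6.07×10⁻² / 1.23×10⁻³ = 1.11×10⁻⁹ F.
V = Q/C = 3.45×10⁻⁹ / 1.11×10⁻⁹ = 3.10 V.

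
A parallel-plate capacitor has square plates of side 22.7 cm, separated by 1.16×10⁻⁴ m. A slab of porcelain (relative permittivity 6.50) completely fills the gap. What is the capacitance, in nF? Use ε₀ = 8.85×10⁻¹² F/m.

A = (22.7 cm)² = 5.15×10⁻² m².
C = κε₀A/d = 6.50 × 8.85×10⁻¹² × 5.15×10⁻² / 1.16×10⁻⁴ = 2.56×10⁻⁸ F.

C ≈ 25.6 nF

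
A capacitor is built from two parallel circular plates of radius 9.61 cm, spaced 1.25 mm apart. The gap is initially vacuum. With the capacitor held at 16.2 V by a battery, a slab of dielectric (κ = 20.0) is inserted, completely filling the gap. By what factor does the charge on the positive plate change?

Battery connected ⇒ V is held fixed.
C₂ = 20.0 C₁ and Q = CV, so Q₂/Q₁ = C₂/C₁ = 20.0.

20.0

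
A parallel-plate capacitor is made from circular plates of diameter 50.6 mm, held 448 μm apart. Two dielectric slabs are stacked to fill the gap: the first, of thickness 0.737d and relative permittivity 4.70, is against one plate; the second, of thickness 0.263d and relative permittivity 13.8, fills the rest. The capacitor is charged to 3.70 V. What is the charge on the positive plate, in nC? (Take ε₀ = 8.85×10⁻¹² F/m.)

0.836 nC

A = π(50.6/2 mm)² = 2.01×10⁻³ m².
Stacked slabs ⇒ two capacitors in series, each with the full plate area.
C₁ = κ₁ε₀A/d₁ = 4.70 × 8.85×10⁻¹² × 2.01×10⁻³ / 3.30×10⁻⁴ = 2.53×10⁻¹⁰ F.
C₂ = κ₂ε₀A/d₂ = 13.8 × 8.85×10⁻¹² × 2.01×10⁻³ / 1.18×10⁻⁴ = 2.08×10⁻⁹ F.
C = (1/C₁ + 1/C₂)⁻¹ = 2.26×10⁻¹⁰ F.
Q = CV = 2.26×10⁻¹⁰ × 3.70 = 8.36×10⁻¹⁰ C.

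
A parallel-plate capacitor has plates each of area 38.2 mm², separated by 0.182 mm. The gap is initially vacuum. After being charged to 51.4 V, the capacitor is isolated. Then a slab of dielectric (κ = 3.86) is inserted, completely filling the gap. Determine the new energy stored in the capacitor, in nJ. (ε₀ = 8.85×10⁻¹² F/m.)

0.636 nJ

A = 38.2 mm² = 3.82×10⁻⁵ m².
Initially C₁ = ε₀A/d = 8.85×10⁻¹² × 3.82×10⁻⁵ / 1.82×10⁻⁴ = 1.86×10⁻¹² F.
U₁ = 2.45×10⁻⁹ J.
Isolated ⇒ Q is held fixed. C₂ = 3.86 C₁ and U = Q²/(2C), so U₂/U₁ = C₁/C₂ = 0.259.
U₂ = 0.259 × 2.45×10⁻⁹ = 6.36×10⁻¹⁰ J.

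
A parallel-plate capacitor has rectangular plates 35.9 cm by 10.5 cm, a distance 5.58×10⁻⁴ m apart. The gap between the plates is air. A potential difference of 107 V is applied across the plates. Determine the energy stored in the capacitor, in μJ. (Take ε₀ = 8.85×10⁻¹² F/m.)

A = 35.9 × 10.5 cm² = 3.77×10⁻² m².
C = ε₀A/d = 8.85×10⁻¹² × 3.77×10⁻² / 5.58×10⁻⁴ = 5.98×10⁻¹⁰ F.
U = ½CV² = ½ × 5.98×10⁻¹⁰ × (107)² = 3.42×10⁻⁶ J.

3.42 μJ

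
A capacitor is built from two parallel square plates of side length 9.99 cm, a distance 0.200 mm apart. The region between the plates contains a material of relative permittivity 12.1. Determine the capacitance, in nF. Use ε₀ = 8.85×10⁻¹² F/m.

C ≈ 5.34 nF

A = (9.99 cm)² = 9.98×10⁻³ m².
C = κε₀A/d = 12.1 × 8.85×10⁻¹² × 9.98×10⁻³ / 2.00×10⁻⁴ = 5.34×10⁻⁹ F.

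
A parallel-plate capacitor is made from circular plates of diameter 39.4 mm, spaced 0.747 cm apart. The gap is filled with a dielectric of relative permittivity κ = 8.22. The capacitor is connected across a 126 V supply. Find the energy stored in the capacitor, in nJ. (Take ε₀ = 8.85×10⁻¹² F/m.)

U ≈ 94.3 nJ

A = π(39.4/2 mm)² = 1.22×10⁻³ m².
C = κε₀A/d = 8.22 × 8.85×10⁻¹² × 1.22×10⁻³ / 7.47×10⁻³ = 1.19×10⁻¹¹ F.
U = ½CV² = ½ × 1.19×10⁻¹¹ × (126)² = 9.43×10⁻⁸ J.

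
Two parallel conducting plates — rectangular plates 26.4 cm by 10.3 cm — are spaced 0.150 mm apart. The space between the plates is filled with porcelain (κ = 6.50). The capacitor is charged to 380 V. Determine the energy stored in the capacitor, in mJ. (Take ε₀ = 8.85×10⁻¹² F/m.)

A = 26.4 × 10.3 cm² = 2.72×10⁻² m².
C = κε₀A/d = 6.50 × 8.85×10⁻¹² × 2.72×10⁻² / 1.50×10⁻⁴ = 1.04×10⁻⁸ F.
U = ½CV² = ½ × 1.04×10⁻⁸ × (380)² = 7.53×10⁻⁴ J.

U ≈ 0.753 mJ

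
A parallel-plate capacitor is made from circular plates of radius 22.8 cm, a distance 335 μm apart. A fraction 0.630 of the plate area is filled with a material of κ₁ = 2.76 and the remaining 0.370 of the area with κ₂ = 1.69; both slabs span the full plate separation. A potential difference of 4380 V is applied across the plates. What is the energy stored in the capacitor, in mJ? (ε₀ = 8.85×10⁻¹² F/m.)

U ≈ 97.8 mJ

A = π(22.8 cm)² = 0.163 m².
Side-by-side slabs ⇒ two capacitors in parallel, each spanning the full gap.
C₁ = κ₁ε₀A₁/d = 2.76 × 8.85×10⁻¹² × 0.103 / 3.35×10⁻⁴ = 7.50×10⁻⁹ F.
C₂ = κ₂ε₀A₂/d = 1.69 × 8.85×10⁻¹² × 6.04×10⁻² / 3.35×10⁻⁴ = 2.70×10⁻⁹ F.
C = C₁ + C₂ = 1.02×10⁻⁸ F.
U = ½CV² = ½ × 1.02×10⁻⁸ × (4380)² = 9.78×10⁻² J.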